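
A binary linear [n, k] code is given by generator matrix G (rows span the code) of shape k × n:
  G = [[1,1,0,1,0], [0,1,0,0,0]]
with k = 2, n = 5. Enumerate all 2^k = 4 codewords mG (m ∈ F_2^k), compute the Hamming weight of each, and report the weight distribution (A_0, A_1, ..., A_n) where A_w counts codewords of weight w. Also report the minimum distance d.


Weight distribution: A_0 = 1, A_1 = 1, A_2 = 1, A_3 = 1. Minimum distance d = 1.

Enumerate all 2^2 = 4 messages m ∈ F_2^2.
For each, compute codeword c = mG in F_2^5, then tally its weight.
  m = 00 → c = 00000, weight = 0.
  m = 10 → c = 11010, weight = 3.
  m = 01 → c = 01000, weight = 1.
  m = 11 → c = 10010, weight = 2.
Tally weights:
  weight 0: 1 codewords.
  weight 1: 1 codewords.
  weight 2: 1 codewords.
  weight 3: 1 codewords.
Minimum distance d = smallest w > 0 with A_w > 0 = 1.
Sanity: Σ A_w = 4 = 2^2 = 4 ✓.


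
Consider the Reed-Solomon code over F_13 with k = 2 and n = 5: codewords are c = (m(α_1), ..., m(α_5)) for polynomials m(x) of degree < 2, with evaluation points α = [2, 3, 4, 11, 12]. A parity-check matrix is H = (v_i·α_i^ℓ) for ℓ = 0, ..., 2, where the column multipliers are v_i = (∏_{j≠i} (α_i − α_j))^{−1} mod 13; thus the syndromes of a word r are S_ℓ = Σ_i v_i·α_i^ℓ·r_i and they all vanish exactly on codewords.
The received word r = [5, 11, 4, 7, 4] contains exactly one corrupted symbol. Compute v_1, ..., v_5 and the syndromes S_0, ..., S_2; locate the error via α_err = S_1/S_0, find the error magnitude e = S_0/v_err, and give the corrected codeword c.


S = (6, 7, 6), error at position 5, error magnitude e = 4, c = [5, 11, 4, 7, 0].

Step 1: column multipliers v_i = (∏_{j≠i}(α_i − α_j))^{−1} mod 13.
  i = 1 (α = 2): (2−3)(2−4)(2−11)(2−12) = (−1)·(−2)·(−9)·(−10) = 180 ≡ 11, so v_1 = 11^{−1} = 6 (mod 13).
  i = 2 (α = 3): (3−2)(3−4)(3−11)(3−12) = 1·(−1)·(−8)·(−9) = −72 ≡ 6, so v_2 = 6^{−1} = 11 (mod 13).
  i = 3 (α = 4): (4−2)(4−3)(4−11)(4−12) = 2·1·(−7)·(−8) = 112 ≡ 8, so v_3 = 8^{−1} = 5 (mod 13).
  i = 4 (α = 11): (11−2)(11−3)(11−4)(11−12) = 9·8·7·(−1) = −504 ≡ 3, so v_4 = 3^{−1} = 9 (mod 13).
  i = 5 (α = 12): (12−2)(12−3)(12−4)(12−11) = 10·9·8·1 = 720 ≡ 5, so v_5 = 5^{−1} = 8 (mod 13).
  v = [6, 11, 5, 9, 8].
Step 2: syndromes of r = [5, 11, 4, 7, 4] (all sums mod 13).
  S_0 = Σ v_i r_i = 6·5 + 11·11 + 5·4 + 9·7 + 8·4 = 266 ≡ 6.
  S_1 = Σ v_i α_i r_i = 6·2·5 + 11·3·11 + 5·4·4 + 9·11·7 + 8·12·4 = 1580 ≡ 7.
  α_i^2 mod 13 = [4, 9, 3, 4, 1].
  S_2 = Σ v_i α_i^2 r_i = 6·4·5 + 11·9·11 + 5·3·4 + 9·4·7 + 8·1·4 = 1553 ≡ 6.
  S = (6, 7, 6) ≠ 0, so r is not a codeword (an error is present).
Step 3: locate the error. For a single error e at position i, S_ℓ = v_i·e·α_i^ℓ, so α_err = S_1/S_0.
  S_0^{−1} = 6^{−1} = 11 (mod 13), so α_err = 7·11 = 77 ≡ 12 = α_5. Error position i = 5.
  Consistency check: S_2/S_1 = 6·2 = 12 ≡ 12 = α_err ✓ (single-error assumption holds).
Step 4: error magnitude e = S_0/v_5 = S_0·∏_{j≠5}(α_5 − α_j) = 6·5 = 30 ≡ 4 (mod 13).
Step 5: correct position 5: c_5 = r_5 − e = 4 − 4 ≡ 0 (mod 13). Hence c = [5, 11, 4, 7, 0].
  Check: interpolating c through the α_i gives m(x) = 6 + 6·x (degree < 2) with m(α_i) = c_i for every i, so c is indeed a codeword.


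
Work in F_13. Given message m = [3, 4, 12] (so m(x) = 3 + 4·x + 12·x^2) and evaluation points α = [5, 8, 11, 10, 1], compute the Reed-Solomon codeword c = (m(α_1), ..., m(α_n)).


c = [11, 10, 4, 8, 6]

Message polynomial: m(x) = 3 + 4·x + 12·x^2 (mod 13).
For each evaluation point α_i, compute m(α_i) mod 13:
  α_1 = 5: Horner steps 12 → 12 → 11, so m(5) = 11.
  α_2 = 8: Horner steps 12 → 9 → 10, so m(8) = 10.
  α_3 = 11: Horner steps 12 → 6 → 4, so m(11) = 4.
  α_4 = 10: Horner steps 12 → 7 → 8, so m(10) = 8.
  α_5 = 1: Horner steps 12 → 3 → 6, so m(1) = 6.
Codeword c = [11, 10, 4, 8, 6] ∈ F_13^5.


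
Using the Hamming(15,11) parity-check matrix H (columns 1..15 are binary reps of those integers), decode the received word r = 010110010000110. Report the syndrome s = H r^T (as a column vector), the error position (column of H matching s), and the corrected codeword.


s = (1, 0, 0, 0)^T, error position = 8, corrected codeword c = 010110000000110

Compute s = H r^T mod 2 one row at a time:
  s_1 = 1 + 0 + 0 + 0 + 0 + 1 + 1 + 0 = 3 ≡ 1 (mod 2).
  s_2 = 1 + 1 + 0 + 0 + 0 + 1 + 1 + 0 = 4 ≡ 0 (mod 2).
  s_3 = 1 + 0 + 0 + 0 + 0 + 0 + 1 + 0 = 2 ≡ 0 (mod 2).
  s_4 = 0 + 0 + 1 + 0 + 0 + 0 + 1 + 0 = 2 ≡ 0 (mod 2).
s = (1, 0, 0, 0)^T — this equals column 8 of H (binary 1000), so error is at position 8.
Correct: flip bit 8 of r = 010110010000110 to get c = 010110000000110.


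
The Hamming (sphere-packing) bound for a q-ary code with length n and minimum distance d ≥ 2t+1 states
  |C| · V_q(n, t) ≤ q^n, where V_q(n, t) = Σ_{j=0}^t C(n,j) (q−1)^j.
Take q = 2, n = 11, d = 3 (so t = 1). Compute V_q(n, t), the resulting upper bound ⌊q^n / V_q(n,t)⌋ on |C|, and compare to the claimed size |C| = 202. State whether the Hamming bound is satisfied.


V_q(n, t) = 12, q^n = 2048, Hamming bound = 170, |C| = 202 > bound (violated).

Step 1: Compute V_q(n, t) = Σ_{j=0}^1 C(n, j) (q−1)^j.
  j = 0: C(11,0)·(1)^0 = 1·1 = 1.
  j = 1: C(11,1)·(1)^1 = 11·1 = 11.
  V_q(n, t) = 1 + 11 = 12.
Step 2: q^n = 2^11 = 2048.
Step 3: Hamming bound ⌊q^n / V_q(n,t)⌋ = ⌊2048/12⌋ = 170.
Step 4: Compare |C| = 202 to 170: violated.
The claimed |C| lies above the Hamming bound, so no 2-ary code of length 11 with d ≥ 3 can have 202 codewords.


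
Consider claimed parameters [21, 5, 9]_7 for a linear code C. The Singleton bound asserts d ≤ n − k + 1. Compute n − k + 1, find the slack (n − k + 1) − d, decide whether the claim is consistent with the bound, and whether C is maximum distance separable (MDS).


Singleton RHS = n − k + 1 = 17, slack = 8, bound satisfied, not MDS.

Singleton bound: d ≤ n − k + 1.
Here n = 21, k = 5, so n − k + 1 = 17.
Given d = 9, check d ≤ 17: YES.
Slack = (n − k + 1) − d = 8.
The code is NOT MDS (slack = 8 > 0).
Description: the claimed parameters are [21, 5, 9]_7; such a code would be non-MDS.


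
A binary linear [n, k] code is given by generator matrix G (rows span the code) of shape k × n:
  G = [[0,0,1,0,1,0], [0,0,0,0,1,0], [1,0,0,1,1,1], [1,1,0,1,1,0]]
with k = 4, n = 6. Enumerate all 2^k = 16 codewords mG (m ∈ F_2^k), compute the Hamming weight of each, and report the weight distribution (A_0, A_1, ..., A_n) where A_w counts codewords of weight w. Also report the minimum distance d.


Weight distribution: A_0 = 1, A_1 = 2, A_2 = 2, A_3 = 4, A_4 = 5, A_5 = 2. Minimum distance d = 1.

Enumerate all 2^4 = 16 messages m ∈ F_2^4.
For each, compute codeword c = mG in F_2^6, then tally its weight.
  m = 0000 → c = 000000, weight = 0.
  m = 1000 → c = 001010, weight = 2.
  m = 0100 → c = 000010, weight = 1.
  m = 1100 → c = 001000, weight = 1.
  m = 0010 → c = 100111, weight = 4.
  m = 1010 → c = 101101, weight = 4.
  m = 0110 → c = 100101, weight = 3.
  m = 1110 → c = 101111, weight = 5.
  m = 0001 → c = 110110, weight = 4.
  m = 1001 → c = 111100, weight = 4.
  m = 0101 → c = 110100, weight = 3.
  m = 1101 → c = 111110, weight = 5.
  m = 0011 → c = 010001, weight = 2.
  m = 1011 → c = 011011, weight = 4.
  m = 0111 → c = 010011, weight = 3.
  m = 1111 → c = 011001, weight = 3.
Tally weights:
  weight 0: 1 codewords.
  weight 1: 2 codewords.
  weight 2: 2 codewords.
  weight 3: 4 codewords.
  weight 4: 5 codewords.
  weight 5: 2 codewords.
Minimum distance d = smallest w > 0 with A_w > 0 = 1.
Sanity: Σ A_w = 16 = 2^4 = 16 ✓.


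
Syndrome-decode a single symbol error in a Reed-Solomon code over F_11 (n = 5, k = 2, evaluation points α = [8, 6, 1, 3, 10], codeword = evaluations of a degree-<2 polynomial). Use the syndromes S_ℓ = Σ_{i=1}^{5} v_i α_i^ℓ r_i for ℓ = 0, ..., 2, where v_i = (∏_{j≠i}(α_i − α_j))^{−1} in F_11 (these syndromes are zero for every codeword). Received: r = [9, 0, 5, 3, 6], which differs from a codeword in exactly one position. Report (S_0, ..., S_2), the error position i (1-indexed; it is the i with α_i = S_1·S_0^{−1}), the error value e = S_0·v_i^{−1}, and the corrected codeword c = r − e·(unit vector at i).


S = (6, 5, 6), error at position 5, error magnitude e = 10, c = [9, 0, 5, 3, 7].

Step 1: column multipliers v_i = (∏_{j≠i}(α_i − α_j))^{−1} mod 11.
  i = 1 (α = 8): (8−6)(8−1)(8−3)(8−10) = 2·7·5·(−2) = −140 ≡ 3, so v_1 = 3^{−1} = 4 (mod 11).
  i = 2 (α = 6): (6−8)(6−1)(6−3)(6−10) = (−2)·5·3·(−4) = 120 ≡ 10, so v_2 = 10^{−1} = 10 (mod 11).
  i = 3 (α = 1): (1−8)(1−6)(1−3)(1−10) = (−7)·(−5)·(−2)·(−9) = 630 ≡ 3, so v_3 = 3^{−1} = 4 (mod 11).
  i = 4 (α = 3): (3−8)(3−6)(3−1)(3−10) = (−5)·(−3)·2·(−7) = −210 ≡ 10, so v_4 = 10^{−1} = 10 (mod 11).
  i = 5 (α = 10): (10−8)(10−6)(10−1)(10−3) = 2·4·9·7 = 504 ≡ 9, so v_5 = 9^{−1} = 5 (mod 11).
  v = [4, 10, 4, 10, 5].
Step 2: syndromes of r = [9, 0, 5, 3, 6] (all sums mod 11).
  S_0 = Σ v_i r_i = 4·9 + 10·0 + 4·5 + 10·3 + 5·6 = 116 ≡ 6.
  S_1 = Σ v_i α_i r_i = 4·8·9 + 10·6·0 + 4·1·5 + 10·3·3 + 5·10·6 = 698 ≡ 5.
  α_i^2 mod 11 = [9, 3, 1, 9, 1].
  S_2 = Σ v_i α_i^2 r_i = 4·9·9 + 10·3·0 + 4·1·5 + 10·9·3 + 5·1·6 = 644 ≡ 6.
  S = (6, 5, 6) ≠ 0, so r is not a codeword (an error is present).
Step 3: locate the error. For a single error e at position i, S_ℓ = v_i·e·α_i^ℓ, so α_err = S_1/S_0.
  S_0^{−1} = 6^{−1} = 2 (mod 11), so α_err = 5·2 = 10 ≡ 10 = α_5. Error position i = 5.
  Consistency check: S_2/S_1 = 6·9 = 54 ≡ 10 = α_err ✓ (single-error assumption holds).
Step 4: error magnitude e = S_0/v_5 = S_0·∏_{j≠5}(α_5 − α_j) = 6·9 = 54 ≡ 10 (mod 11).
Step 5: correct position 5: c_5 = r_5 − e = 6 − 10 ≡ 7 (mod 11). Hence c = [9, 0, 5, 3, 7].
  Check: interpolating c through the α_i gives m(x) = 6 + 10·x (degree < 2) with m(α_i) = c_i for every i, so c is indeed a codeword.


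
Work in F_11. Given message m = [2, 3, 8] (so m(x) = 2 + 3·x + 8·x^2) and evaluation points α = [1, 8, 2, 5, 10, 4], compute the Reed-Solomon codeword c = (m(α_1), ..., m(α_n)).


c = [2, 10, 7, 8, 7, 10]

Message polynomial: m(x) = 2 + 3·x + 8·x^2 (mod 11).
For each evaluation point α_i, compute m(α_i) mod 11:
  α_1 = 1: Horner steps 8 → 0 → 2, so m(1) = 2.
  α_2 = 8: Horner steps 8 → 1 → 10, so m(8) = 10.
  α_3 = 2: Horner steps 8 → 8 → 7, so m(2) = 7.
  α_4 = 5: Horner steps 8 → 10 → 8, so m(5) = 8.
  α_5 = 10: Horner steps 8 → 6 → 7, so m(10) = 7.
  α_6 = 4: Horner steps 8 → 2 → 10, so m(4) = 10.
Codeword c = [2, 10, 7, 8, 7, 10] ∈ F_11^6.


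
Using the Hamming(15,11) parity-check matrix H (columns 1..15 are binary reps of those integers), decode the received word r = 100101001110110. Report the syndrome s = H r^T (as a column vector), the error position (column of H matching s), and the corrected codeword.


s = (1, 0, 0, 0)^T, error position = 8, corrected codeword c = 100101011110110

Compute s = H r^T mod 2 one row at a time:
  s_1 = 0 + 1 + 1 + 1 + 0 + 1 + 1 + 0 = 5 ≡ 1 (mod 2).
  s_2 = 1 + 0 + 1 + 0 + 0 + 1 + 1 + 0 = 4 ≡ 0 (mod 2).
  s_3 = 0 + 0 + 1 + 0 + 1 + 1 + 1 + 0 = 4 ≡ 0 (mod 2).
  s_4 = 1 + 0 + 0 + 0 + 1 + 1 + 1 + 0 = 4 ≡ 0 (mod 2).
s = (1, 0, 0, 0)^T — this equals column 8 of H (binary 1000), so error is at position 8.
Correct: flip bit 8 of r = 100101001110110 to get c = 100101011110110.


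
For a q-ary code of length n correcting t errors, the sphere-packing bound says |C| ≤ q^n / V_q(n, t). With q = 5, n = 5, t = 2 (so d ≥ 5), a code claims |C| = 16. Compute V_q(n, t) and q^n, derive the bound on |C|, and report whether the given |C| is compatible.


V_q(n, t) = 181, q^n = 3125, Hamming bound = 17, |C| = 16 ≤ bound (satisfied).

Step 1: Compute V_q(n, t) = Σ_{j=0}^2 C(n, j) (q−1)^j.
  j = 0: C(5,0)·(4)^0 = 1·1 = 1.
  j = 1: C(5,1)·(4)^1 = 5·4 = 20.
  j = 2: C(5,2)·(4)^2 = 10·16 = 160.
  V_q(n, t) = 1 + 20 + 160 = 181.
Step 2: q^n = 5^5 = 3125.
Step 3: Hamming bound ⌊q^n / V_q(n,t)⌋ = ⌊3125/181⌋ = 17.
Step 4: Compare |C| = 16 to 17: satisfied.
The claimed |C| lies below the Hamming bound.


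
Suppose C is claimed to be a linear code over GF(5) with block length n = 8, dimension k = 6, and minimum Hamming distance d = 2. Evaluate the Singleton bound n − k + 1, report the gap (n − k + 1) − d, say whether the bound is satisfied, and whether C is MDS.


Singleton RHS = n − k + 1 = 3, slack = 1, bound satisfied, not MDS.

Singleton bound: d ≤ n − k + 1.
Here n = 8, k = 6, so n − k + 1 = 3.
Given d = 2, check d ≤ 3: YES.
Slack = (n − k + 1) − d = 1.
The code is NOT MDS (slack = 1 > 0).
Description: the claimed parameters are [8, 6, 2]_5; such a code would be non-MDS.


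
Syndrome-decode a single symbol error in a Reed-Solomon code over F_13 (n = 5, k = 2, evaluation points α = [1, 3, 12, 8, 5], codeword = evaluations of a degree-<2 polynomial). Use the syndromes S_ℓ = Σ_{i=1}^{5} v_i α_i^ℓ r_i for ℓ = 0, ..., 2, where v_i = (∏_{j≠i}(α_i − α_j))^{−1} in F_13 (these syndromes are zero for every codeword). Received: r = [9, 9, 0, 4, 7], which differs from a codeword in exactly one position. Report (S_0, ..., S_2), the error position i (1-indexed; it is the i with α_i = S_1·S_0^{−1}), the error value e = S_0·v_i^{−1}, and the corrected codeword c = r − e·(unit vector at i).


S = (10, 10, 10), error at position 1, error magnitude e = 11, c = [11, 9, 0, 4, 7].

Step 1: column multipliers v_i = (∏_{j≠i}(α_i − α_j))^{−1} mod 13.
  i = 1 (α = 1): (1−3)(1−12)(1−8)(1−5) = (−2)·(−11)·(−7)·(−4) = 616 ≡ 5, so v_1 = 5^{−1} = 8 (mod 13).
  i = 2 (α = 3): (3−1)(3−12)(3−8)(3−5) = 2·(−9)·(−5)·(−2) = −180 ≡ 2, so v_2 = 2^{−1} = 7 (mod 13).
  i = 3 (α = 12): (12−1)(12−3)(12−8)(12−5) = 11·9·4·7 = 2772 ≡ 3, so v_3 = 3^{−1} = 9 (mod 13).
  i = 4 (α = 8): (8−1)(8−3)(8−12)(8−5) = 7·5·(−4)·3 = −420 ≡ 9, so v_4 = 9^{−1} = 3 (mod 13).
  i = 5 (α = 5): (5−1)(5−3)(5−12)(5−8) = 4·2·(−7)·(−3) = 168 ≡ 12, so v_5 = 12^{−1} = 12 (mod 13).
  v = [8, 7, 9, 3, 12].
Step 2: syndromes of r = [9, 9, 0, 4, 7] (all sums mod 13).
  S_0 = Σ v_i r_i = 8·9 + 7·9 + 9·0 + 3·4 + 12·7 = 231 ≡ 10.
  S_1 = Σ v_i α_i r_i = 8·1·9 + 7·3·9 + 9·12·0 + 3·8·4 + 12·5·7 = 777 ≡ 10.
  α_i^2 mod 13 = [1, 9, 1, 12, 12].
  S_2 = Σ v_i α_i^2 r_i = 8·1·9 + 7·9·9 + 9·1·0 + 3·12·4 + 12·12·7 = 1791 ≡ 10.
  S = (10, 10, 10) ≠ 0, so r is not a codeword (an error is present).
Step 3: locate the error. For a single error e at position i, S_ℓ = v_i·e·α_i^ℓ, so α_err = S_1/S_0.
  S_0^{−1} = 10^{−1} = 4 (mod 13), so α_err = 10·4 = 40 ≡ 1 = α_1. Error position i = 1.
  Consistency check: S_2/S_1 = 10·4 = 40 ≡ 1 = α_err ✓ (single-error assumption holds).
Step 4: error magnitude e = S_0/v_1 = S_0·∏_{j≠1}(α_1 − α_j) = 10·5 = 50 ≡ 11 (mod 13).
Step 5: correct position 1: c_1 = r_1 − e = 9 − 11 ≡ 11 (mod 13). Hence c = [11, 9, 0, 4, 7].
  Check: interpolating c through the α_i gives m(x) = 12 + 12·x (degree < 2) with m(α_i) = c_i for every i, so c is indeed a codeword.


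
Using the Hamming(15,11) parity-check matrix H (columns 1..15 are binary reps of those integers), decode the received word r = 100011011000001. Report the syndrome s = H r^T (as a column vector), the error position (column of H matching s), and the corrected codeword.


s = (1, 1, 0, 0)^T, error position = 12, corrected codeword c = 100011011001001

Compute s = H r^T mod 2 one row at a time:
  s_1 = 1 + 1 + 0 + 0 + 0 + 0 + 0 + 1 = 3 ≡ 1 (mod 2).
  s_2 = 0 + 1 + 1 + 0 + 0 + 0 + 0 + 1 = 3 ≡ 1 (mod 2).
  s_3 = 0 + 0 + 1 + 0 + 0 + 0 + 0 + 1 = 2 ≡ 0 (mod 2).
  s_4 = 1 + 0 + 1 + 0 + 1 + 0 + 0 + 1 = 4 ≡ 0 (mod 2).
s = (1, 1, 0, 0)^T — this equals column 12 of H (binary 1100), so error is at position 12.
Correct: flip bit 12 of r = 100011011000001 to get c = 100011011001001.


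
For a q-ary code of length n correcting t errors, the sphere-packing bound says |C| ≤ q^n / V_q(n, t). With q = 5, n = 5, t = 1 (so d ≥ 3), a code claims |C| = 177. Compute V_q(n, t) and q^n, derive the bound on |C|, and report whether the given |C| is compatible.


V_q(n, t) = 21, q^n = 3125, Hamming bound = 148, |C| = 177 > bound (violated).

Step 1: Compute V_q(n, t) = Σ_{j=0}^1 C(n, j) (q−1)^j.
  j = 0: C(5,0)·(4)^0 = 1·1 = 1.
  j = 1: C(5,1)·(4)^1 = 5·4 = 20.
  V_q(n, t) = 1 + 20 = 21.
Step 2: q^n = 5^5 = 3125.
Step 3: Hamming bound ⌊q^n / V_q(n,t)⌋ = ⌊3125/21⌋ = 148.
Step 4: Compare |C| = 177 to 148: violated.
The claimed |C| lies above the Hamming bound, so no 5-ary code of length 5 with d ≥ 3 can have 177 codewords.


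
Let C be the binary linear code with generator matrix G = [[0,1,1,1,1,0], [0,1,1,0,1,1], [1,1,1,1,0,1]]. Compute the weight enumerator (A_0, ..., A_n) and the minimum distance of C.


Weight distribution: A_0 = 1, A_2 = 1, A_3 = 3, A_4 = 2, A_5 = 1. Minimum distance d = 2.

Enumerate all 2^3 = 8 messages m ∈ F_2^3.
For each, compute codeword c = mG in F_2^6, then tally its weight.
  m = 000 → c = 000000, weight = 0.
  m = 100 → c = 011110, weight = 4.
  m = 010 → c = 011011, weight = 4.
  m = 110 → c = 000101, weight = 2.
  m = 001 → c = 111101, weight = 5.
  m = 101 → c = 100011, weight = 3.
  m = 011 → c = 100110, weight = 3.
  m = 111 → c = 111000, weight = 3.
Tally weights:
  weight 0: 1 codewords.
  weight 2: 1 codewords.
  weight 3: 3 codewords.
  weight 4: 2 codewords.
  weight 5: 1 codewords.
Minimum distance d = smallest w > 0 with A_w > 0 = 2.
Sanity: Σ A_w = 8 = 2^3 = 8 ✓.


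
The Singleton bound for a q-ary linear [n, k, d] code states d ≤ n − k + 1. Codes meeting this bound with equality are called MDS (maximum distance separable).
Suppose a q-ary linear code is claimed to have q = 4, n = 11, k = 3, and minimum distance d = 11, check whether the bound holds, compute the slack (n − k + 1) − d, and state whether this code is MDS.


Singleton RHS = n − k + 1 = 9, slack = -2, bound violated (no such code; not MDS).

Singleton bound: d ≤ n − k + 1.
Here n = 11, k = 3, so n − k + 1 = 9.
Given d = 11, check d ≤ 9: NO.
Slack = (n − k + 1) − d = -2.
The slack is negative: d = 11 exceeds n − k + 1 = 9 by 2, so the Singleton bound is violated and no linear [11, 3, 11]_4 code can exist. In particular it is not MDS (MDS requires d = n − k + 1 exactly).
Description: the claimed parameters are [11, 3, 11]_4; such a code would be impossible (violates the Singleton bound).


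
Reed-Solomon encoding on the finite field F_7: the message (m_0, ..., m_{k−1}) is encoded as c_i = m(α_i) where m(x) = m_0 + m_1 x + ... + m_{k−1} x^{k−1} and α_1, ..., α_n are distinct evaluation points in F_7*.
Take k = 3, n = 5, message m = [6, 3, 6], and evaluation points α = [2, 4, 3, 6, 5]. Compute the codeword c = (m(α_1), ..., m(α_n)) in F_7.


c = [1, 2, 6, 2, 3]

Message polynomial: m(x) = 6 + 3·x + 6·x^2 (mod 7).
For each evaluation point α_i, compute m(α_i) mod 7:
  α_1 = 2: Horner steps 6 → 1 → 1, so m(2) = 1.
  α_2 = 4: Horner steps 6 → 6 → 2, so m(4) = 2.
  α_3 = 3: Horner steps 6 → 0 → 6, so m(3) = 6.
  α_4 = 6: Horner steps 6 → 4 → 2, so m(6) = 2.
  α_5 = 5: Horner steps 6 → 5 → 3, so m(5) = 3.
Codeword c = [1, 2, 6, 2, 3] ∈ F_7^5.


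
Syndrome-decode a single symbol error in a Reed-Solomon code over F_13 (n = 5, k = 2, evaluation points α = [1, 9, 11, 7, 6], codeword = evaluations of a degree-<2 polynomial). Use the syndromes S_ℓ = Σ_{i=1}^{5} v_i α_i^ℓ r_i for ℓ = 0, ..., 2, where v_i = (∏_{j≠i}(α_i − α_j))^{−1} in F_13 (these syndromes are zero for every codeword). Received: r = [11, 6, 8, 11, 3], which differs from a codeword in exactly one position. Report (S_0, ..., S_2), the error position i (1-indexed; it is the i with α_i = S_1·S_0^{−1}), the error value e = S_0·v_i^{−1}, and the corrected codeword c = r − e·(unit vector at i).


S = (8, 4, 2), error at position 4, error magnitude e = 7, c = [11, 6, 8, 4, 3].

Step 1: column multipliers v_i = (∏_{j≠i}(α_i − α_j))^{−1} mod 13.
  i = 1 (α = 1): (1−9)(1−11)(1−7)(1−6) = (−8)·(−10)·(−6)·(−5) = 2400 ≡ 8, so v_1 = 8^{−1} = 5 (mod 13).
  i = 2 (α = 9): (9−1)(9−11)(9−7)(9−6) = 8·(−2)·2·3 = −96 ≡ 8, so v_2 = 8^{−1} = 5 (mod 13).
  i = 3 (α = 11): (11−1)(11−9)(11−7)(11−6) = 10·2·4·5 = 400 ≡ 10, so v_3 = 10^{−1} = 4 (mod 13).
  i = 4 (α = 7): (7−1)(7−9)(7−11)(7−6) = 6·(−2)·(−4)·1 = 48 ≡ 9, so v_4 = 9^{−1} = 3 (mod 13).
  i = 5 (α = 6): (6−1)(6−9)(6−11)(6−7) = 5·(−3)·(−5)·(−1) = −75 ≡ 3, so v_5 = 3^{−1} = 9 (mod 13).
  v = [5, 5, 4, 3, 9].
Step 2: syndromes of r = [11, 6, 8, 11, 3] (all sums mod 13).
  S_0 = Σ v_i r_i = 5·11 + 5·6 + 4·8 + 3·11 + 9·3 = 177 ≡ 8.
  S_1 = Σ v_i α_i r_i = 5·1·11 + 5·9·6 + 4·11·8 + 3·7·11 + 9·6·3 = 1070 ≡ 4.
  α_i^2 mod 13 = [1, 3, 4, 10, 10].
  S_2 = Σ v_i α_i^2 r_i = 5·1·11 + 5·3·6 + 4·4·8 + 3·10·11 + 9·10·3 = 873 ≡ 2.
  S = (8, 4, 2) ≠ 0, so r is not a codeword (an error is present).
Step 3: locate the error. For a single error e at position i, S_ℓ = v_i·e·α_i^ℓ, so α_err = S_1/S_0.
  S_0^{−1} = 8^{−1} = 5 (mod 13), so α_err = 4·5 = 20 ≡ 7 = α_4. Error position i = 4.
  Consistency check: S_2/S_1 = 2·10 = 20 ≡ 7 = α_err ✓ (single-error assumption holds).
Step 4: error magnitude e = S_0/v_4 = S_0·∏_{j≠4}(α_4 − α_j) = 8·9 = 72 ≡ 7 (mod 13).
Step 5: correct position 4: c_4 = r_4 − e = 11 − 7 ≡ 4 (mod 13). Hence c = [11, 6, 8, 4, 3].
  Check: interpolating c through the α_i gives m(x) = 10 + 1·x (degree < 2) with m(α_i) = c_i for every i, so c is indeed a codeword.


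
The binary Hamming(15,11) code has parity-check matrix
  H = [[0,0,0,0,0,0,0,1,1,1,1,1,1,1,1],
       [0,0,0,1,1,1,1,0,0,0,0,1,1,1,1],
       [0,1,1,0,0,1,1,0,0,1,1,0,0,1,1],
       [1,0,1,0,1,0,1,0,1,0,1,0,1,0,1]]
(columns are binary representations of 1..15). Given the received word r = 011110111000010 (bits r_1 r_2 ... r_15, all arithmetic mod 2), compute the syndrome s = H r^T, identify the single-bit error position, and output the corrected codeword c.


s = (1, 0, 0, 0)^T, error position = 8, corrected codeword c = 011110101000010

Compute s = H r^T mod 2 one row at a time:
  s_1 = 1 + 1 + 0 + 0 + 0 + 0 + 1 + 0 = 3 ≡ 1 (mod 2).
  s_2 = 1 + 1 + 0 + 1 + 0 + 0 + 1 + 0 = 4 ≡ 0 (mod 2).
  s_3 = 1 + 1 + 0 + 1 + 0 + 0 + 1 + 0 = 4 ≡ 0 (mod 2).
  s_4 = 0 + 1 + 1 + 1 + 1 + 0 + 0 + 0 = 4 ≡ 0 (mod 2).
s = (1, 0, 0, 0)^T — this equals column 8 of H (binary 1000), so error is at position 8.
Correct: flip bit 8 of r = 011110111000010 to get c = 011110101000010.


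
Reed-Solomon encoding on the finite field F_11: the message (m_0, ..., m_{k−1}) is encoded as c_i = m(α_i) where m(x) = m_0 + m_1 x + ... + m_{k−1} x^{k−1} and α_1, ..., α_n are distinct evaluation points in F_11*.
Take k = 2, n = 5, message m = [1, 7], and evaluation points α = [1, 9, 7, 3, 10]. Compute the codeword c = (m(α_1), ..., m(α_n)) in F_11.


c = [8, 9, 6, 0, 5]

Message polynomial: m(x) = 1 + 7·x (mod 11).
For each evaluation point α_i, compute m(α_i) mod 11:
  α_1 = 1: Horner steps 7 → 8, so m(1) = 8.
  α_2 = 9: Horner steps 7 → 9, so m(9) = 9.
  α_3 = 7: Horner steps 7 → 6, so m(7) = 6.
  α_4 = 3: Horner steps 7 → 0, so m(3) = 0.
  α_5 = 10: Horner steps 7 → 5, so m(10) = 5.
Codeword c = [8, 9, 6, 0, 5] ∈ F_11^5.


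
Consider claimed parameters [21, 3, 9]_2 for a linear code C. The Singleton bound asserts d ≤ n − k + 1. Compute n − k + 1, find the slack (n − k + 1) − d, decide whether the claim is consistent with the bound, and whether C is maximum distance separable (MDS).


Singleton RHS = n − k + 1 = 19, slack = 10, bound satisfied, not MDS.

Singleton bound: d ≤ n − k + 1.
Here n = 21, k = 3, so n − k + 1 = 19.
Given d = 9, check d ≤ 19: YES.
Slack = (n − k + 1) − d = 10.
The code is NOT MDS (slack = 10 > 0).
Description: the claimed parameters are [21, 3, 9]_2; such a code would be non-MDS.


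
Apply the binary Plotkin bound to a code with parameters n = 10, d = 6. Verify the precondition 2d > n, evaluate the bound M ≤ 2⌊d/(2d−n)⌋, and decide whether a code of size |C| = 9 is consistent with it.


Plotkin bound M ≤ 6; given |C| = 9 > bound (violated).

Check applicability: 2d = 12, n = 10.
2d − n = 2 > 0, so Plotkin applies.
Compute d/(2d−n) = 6/2 ≈ 3.0000.
⌊d/(2d−n)⌋ = 3.
Plotkin bound: M ≤ 2·3 = 6.
Given |C| = 9, check: VIOLATED.
This |C| is above the Plotkin bound, so no binary code with n = 10, d = 6 and 9 codewords exists.


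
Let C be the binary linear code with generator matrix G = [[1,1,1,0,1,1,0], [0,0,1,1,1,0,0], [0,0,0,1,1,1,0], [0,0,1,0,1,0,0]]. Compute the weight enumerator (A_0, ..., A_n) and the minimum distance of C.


Weight distribution: A_0 = 1, A_1 = 1, A_2 = 3, A_3 = 6, A_4 = 3, A_5 = 1, A_6 = 1. Minimum distance d = 1.

Enumerate all 2^4 = 16 messages m ∈ F_2^4.
For each, compute codeword c = mG in F_2^7, then tally its weight.
  m = 0000 → c = 0000000, weight = 0.
  m = 1000 → c = 1110110, weight = 5.
  m = 0100 → c = 0011100, weight = 3.
  m = 1100 → c = 1101010, weight = 4.
  m = 0010 → c = 0001110, weight = 3.
  m = 1010 → c = 1111000, weight = 4.
  m = 0110 → c = 0010010, weight = 2.
  m = 1110 → c = 1100100, weight = 3.
  m = 0001 → c = 0010100, weight = 2.
  m = 1001 → c = 1100010, weight = 3.
  m = 0101 → c = 0001000, weight = 1.
  m = 1101 → c = 1111110, weight = 6.
  m = 0011 → c = 0011010, weight = 3.
  m = 1011 → c = 1101100, weight = 4.
  m = 0111 → c = 0000110, weight = 2.
  m = 1111 → c = 1110000, weight = 3.
Tally weights:
  weight 0: 1 codewords.
  weight 1: 1 codewords.
  weight 2: 3 codewords.
  weight 3: 6 codewords.
  weight 4: 3 codewords.
  weight 5: 1 codewords.
  weight 6: 1 codewords.
Minimum distance d = smallest w > 0 with A_w > 0 = 1.
Sanity: Σ A_w = 16 = 2^4 = 16 ✓.


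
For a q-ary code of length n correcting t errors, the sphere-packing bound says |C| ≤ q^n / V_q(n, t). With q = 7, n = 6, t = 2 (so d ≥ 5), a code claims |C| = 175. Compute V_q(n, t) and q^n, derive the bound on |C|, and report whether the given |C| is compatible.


V_q(n, t) = 577, q^n = 117649, Hamming bound = 203, |C| = 175 ≤ bound (satisfied).

Step 1: Compute V_q(n, t) = Σ_{j=0}^2 C(n, j) (q−1)^j.
  j = 0: C(6,0)·(6)^0 = 1·1 = 1.
  j = 1: C(6,1)·(6)^1 = 6·6 = 36.
  j = 2: C(6,2)·(6)^2 = 15·36 = 540.
  V_q(n, t) = 1 + 36 + 540 = 577.
Step 2: q^n = 7^6 = 117649.
Step 3: Hamming bound ⌊q^n / V_q(n,t)⌋ = ⌊117649/577⌋ = 203.
Step 4: Compare |C| = 175 to 203: satisfied.
The claimed |C| lies below the Hamming bound.


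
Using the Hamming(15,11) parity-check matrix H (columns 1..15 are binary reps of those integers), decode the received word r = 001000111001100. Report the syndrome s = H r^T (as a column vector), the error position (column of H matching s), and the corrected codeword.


s = (0, 1, 0, 0)^T, error position = 4, corrected codeword c = 001100111001100

Compute s = H r^T mod 2 one row at a time:
  s_1 = 1 + 1 + 0 + 0 + 1 + 1 + 0 + 0 = 4 ≡ 0 (mod 2).
  s_2 = 0 + 0 + 0 + 1 + 1 + 1 + 0 + 0 = 3 ≡ 1 (mod 2).
  s_3 = 0 + 1 + 0 + 1 + 0 + 0 + 0 + 0 = 2 ≡ 0 (mod 2).
  s_4 = 0 + 1 + 0 + 1 + 1 + 0 + 1 + 0 = 4 ≡ 0 (mod 2).
s = (0, 1, 0, 0)^T — this equals column 4 of H (binary 0100), so error is at position 4.
Correct: flip bit 4 of r = 001000111001100 to get c = 001100111001100.


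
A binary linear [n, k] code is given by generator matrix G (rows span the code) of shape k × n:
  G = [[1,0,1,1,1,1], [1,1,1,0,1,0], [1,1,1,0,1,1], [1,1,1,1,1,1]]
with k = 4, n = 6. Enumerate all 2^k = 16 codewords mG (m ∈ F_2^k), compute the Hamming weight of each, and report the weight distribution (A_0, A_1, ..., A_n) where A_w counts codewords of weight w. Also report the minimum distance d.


Weight distribution: A_0 = 1, A_1 = 3, A_2 = 3, A_3 = 2, A_4 = 3, A_5 = 3, A_6 = 1. Minimum distance d = 1.

Enumerate all 2^4 = 16 messages m ∈ F_2^4.
For each, compute codeword c = mG in F_2^6, then tally its weight.
  m = 0000 → c = 000000, weight = 0.
  m = 1000 → c = 101111, weight = 5.
  m = 0100 → c = 111010, weight = 4.
  m = 1100 → c = 010101, weight = 3.
  m = 0010 → c = 111011, weight = 5.
  m = 1010 → c = 010100, weight = 2.
  m = 0110 → c = 000001, weight = 1.
  m = 1110 → c = 101110, weight = 4.
  m = 0001 → c = 111111, weight = 6.
  m = 1001 → c = 010000, weight = 1.
  m = 0101 → c = 000101, weight = 2.
  m = 1101 → c = 101010, weight = 3.
  m = 0011 → c = 000100, weight = 1.
  m = 1011 → c = 101011, weight = 4.
  m = 0111 → c = 111110, weight = 5.
  m = 1111 → c = 010001, weight = 2.
Tally weights:
  weight 0: 1 codewords.
  weight 1: 3 codewords.
  weight 2: 3 codewords.
  weight 3: 2 codewords.
  weight 4: 3 codewords.
  weight 5: 3 codewords.
  weight 6: 1 codewords.
Minimum distance d = smallest w > 0 with A_w > 0 = 1.
Sanity: Σ A_w = 16 = 2^4 = 16 ✓.


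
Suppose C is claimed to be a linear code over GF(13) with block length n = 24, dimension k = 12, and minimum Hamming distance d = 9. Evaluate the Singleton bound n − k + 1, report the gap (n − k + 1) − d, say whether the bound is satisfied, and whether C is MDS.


Singleton RHS = n − k + 1 = 13, slack = 4, bound satisfied, not MDS.

Singleton bound: d ≤ n − k + 1.
Here n = 24, k = 12, so n − k + 1 = 13.
Given d = 9, check d ≤ 13: YES.
Slack = (n − k + 1) − d = 4.
The code is NOT MDS (slack = 4 > 0).
Description: the claimed parameters are [24, 12, 9]_13; such a code would be non-MDS.


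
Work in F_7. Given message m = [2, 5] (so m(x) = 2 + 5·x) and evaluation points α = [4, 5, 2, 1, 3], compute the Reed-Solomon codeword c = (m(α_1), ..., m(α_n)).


c = [1, 6, 5, 0, 3]

Message polynomial: m(x) = 2 + 5·x (mod 7).
For each evaluation point α_i, compute m(α_i) mod 7:
  α_1 = 4: Horner steps 5 → 1, so m(4) = 1.
  α_2 = 5: Horner steps 5 → 6, so m(5) = 6.
  α_3 = 2: Horner steps 5 → 5, so m(2) = 5.
  α_4 = 1: Horner steps 5 → 0, so m(1) = 0.
  α_5 = 3: Horner steps 5 → 3, so m(3) = 3.
Codeword c = [1, 6, 5, 0, 3] ∈ F_7^5.


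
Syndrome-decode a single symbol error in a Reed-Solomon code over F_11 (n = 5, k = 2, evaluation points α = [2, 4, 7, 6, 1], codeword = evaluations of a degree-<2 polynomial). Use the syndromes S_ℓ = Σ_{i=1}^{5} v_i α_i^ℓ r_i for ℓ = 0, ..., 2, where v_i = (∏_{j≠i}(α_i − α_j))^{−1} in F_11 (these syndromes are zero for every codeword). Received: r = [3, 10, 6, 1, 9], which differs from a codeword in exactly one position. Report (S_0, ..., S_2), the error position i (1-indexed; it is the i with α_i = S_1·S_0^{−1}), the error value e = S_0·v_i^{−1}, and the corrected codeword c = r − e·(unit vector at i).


S = (10, 7, 6), error at position 2, error magnitude e = 8, c = [3, 2, 6, 1, 9].

Step 1: column multipliers v_i = (∏_{j≠i}(α_i − α_j))^{−1} mod 11.
  i = 1 (α = 2): (2−4)(2−7)(2−6)(2−1) = (−2)·(−5)·(−4)·1 = −40 ≡ 4, so v_1 = 4^{−1} = 3 (mod 11).
  i = 2 (α = 4): (4−2)(4−7)(4−6)(4−1) = 2·(−3)·(−2)·3 = 36 ≡ 3, so v_2 = 3^{−1} = 4 (mod 11).
  i = 3 (α = 7): (7−2)(7−4)(7−6)(7−1) = 5·3·1·6 = 90 ≡ 2, so v_3 = 2^{−1} = 6 (mod 11).
  i = 4 (α = 6): (6−2)(6−4)(6−7)(6−1) = 4·2·(−1)·5 = −40 ≡ 4, so v_4 = 4^{−1} = 3 (mod 11).
  i = 5 (α = 1): (1−2)(1−4)(1−7)(1−6) = (−1)·(−3)·(−6)·(−5) = 90 ≡ 2, so v_5 = 2^{−1} = 6 (mod 11).
  v = [3, 4, 6, 3, 6].
Step 2: syndromes of r = [3, 10, 6, 1, 9] (all sums mod 11).
  S_0 = Σ v_i r_i = 3·3 + 4·10 + 6·6 + 3·1 + 6·9 = 142 ≡ 10.
  S_1 = Σ v_i α_i r_i = 3·2·3 + 4·4·10 + 6·7·6 + 3·6·1 + 6·1·9 = 502 ≡ 7.
  α_i^2 mod 11 = [4, 5, 5, 3, 1].
  S_2 = Σ v_i α_i^2 r_i = 3·4·3 + 4·5·10 + 6·5·6 + 3·3·1 + 6·1·9 = 479 ≡ 6.
  S = (10, 7, 6) ≠ 0, so r is not a codeword (an error is present).
Step 3: locate the error. For a single error e at position i, S_ℓ = v_i·e·α_i^ℓ, so α_err = S_1/S_0.
  S_0^{−1} = 10^{−1} = 10 (mod 11), so α_err = 7·10 = 70 ≡ 4 = α_2. Error position i = 2.
  Consistency check: S_2/S_1 = 6·8 = 48 ≡ 4 = α_err ✓ (single-error assumption holds).
Step 4: error magnitude e = S_0/v_2 = S_0·∏_{j≠2}(α_2 − α_j) = 10·3 = 30 ≡ 8 (mod 11).
Step 5: correct position 2: c_2 = r_2 − e = 10 − 8 ≡ 2 (mod 11). Hence c = [3, 2, 6, 1, 9].
  Check: interpolating c through the α_i gives m(x) = 4 + 5·x (degree < 2) with m(α_i) = c_i for every i, so c is indeed a codeword.


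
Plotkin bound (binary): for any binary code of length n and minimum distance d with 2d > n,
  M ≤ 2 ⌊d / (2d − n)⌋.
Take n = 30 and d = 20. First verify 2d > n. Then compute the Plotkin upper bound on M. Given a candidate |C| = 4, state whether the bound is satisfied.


Plotkin bound M ≤ 4; given |C| = 4 ≤ bound (satisfied).

Check applicability: 2d = 40, n = 30.
2d − n = 10 > 0, so Plotkin applies.
Compute d/(2d−n) = 20/10 ≈ 2.0000.
⌊d/(2d−n)⌋ = 2.
Plotkin bound: M ≤ 2·2 = 4.
Given |C| = 4, check: satisfied.
This |C| is at the Plotkin bound.


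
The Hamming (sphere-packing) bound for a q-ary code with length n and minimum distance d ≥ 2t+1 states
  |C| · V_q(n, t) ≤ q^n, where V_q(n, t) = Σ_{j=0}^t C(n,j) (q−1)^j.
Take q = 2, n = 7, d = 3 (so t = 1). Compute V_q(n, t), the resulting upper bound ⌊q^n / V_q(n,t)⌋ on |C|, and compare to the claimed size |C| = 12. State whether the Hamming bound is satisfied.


V_q(n, t) = 8, q^n = 128, Hamming bound = 16, |C| = 12 ≤ bound (satisfied).

Step 1: Compute V_q(n, t) = Σ_{j=0}^1 C(n, j) (q−1)^j.
  j = 0: C(7,0)·(1)^0 = 1·1 = 1.
  j = 1: C(7,1)·(1)^1 = 7·1 = 7.
  V_q(n, t) = 1 + 7 = 8.
Step 2: q^n = 2^7 = 128.
Step 3: Hamming bound ⌊q^n / V_q(n,t)⌋ = ⌊128/8⌋ = 16.
Step 4: Compare |C| = 12 to 16: satisfied.
The claimed |C| lies below the Hamming bound.


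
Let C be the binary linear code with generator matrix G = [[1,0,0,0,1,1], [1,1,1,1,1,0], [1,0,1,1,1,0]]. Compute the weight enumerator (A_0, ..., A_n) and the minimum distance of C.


Weight distribution: A_0 = 1, A_1 = 1, A_3 = 2, A_4 = 3, A_5 = 1. Minimum distance d = 1.

Enumerate all 2^3 = 8 messages m ∈ F_2^3.
For each, compute codeword c = mG in F_2^6, then tally its weight.
  m = 000 → c = 000000, weight = 0.
  m = 100 → c = 100011, weight = 3.
  m = 010 → c = 111110, weight = 5.
  m = 110 → c = 011101, weight = 4.
  m = 001 → c = 101110, weight = 4.
  m = 101 → c = 001101, weight = 3.
  m = 011 → c = 010000, weight = 1.
  m = 111 → c = 110011, weight = 4.
Tally weights:
  weight 0: 1 codewords.
  weight 1: 1 codewords.
  weight 3: 2 codewords.
  weight 4: 3 codewords.
  weight 5: 1 codewords.
Minimum distance d = smallest w > 0 with A_w > 0 = 1.
Sanity: Σ A_w = 8 = 2^3 = 8 ✓.


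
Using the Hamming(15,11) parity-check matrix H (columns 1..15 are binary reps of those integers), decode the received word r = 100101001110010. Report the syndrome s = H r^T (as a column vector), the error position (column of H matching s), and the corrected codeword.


s = (0, 1, 0, 1)^T, error position = 5, corrected codeword c = 100111001110010

Compute s = H r^T mod 2 one row at a time:
  s_1 = 0 + 1 + 1 + 1 + 0 + 0 + 1 + 0 = 4 ≡ 0 (mod 2).
  s_2 = 1 + 0 + 1 + 0 + 0 + 0 + 1 + 0 = 3 ≡ 1 (mod 2).
  s_3 = 0 + 0 + 1 + 0 + 1 + 1 + 1 + 0 = 4 ≡ 0 (mod 2).
  s_4 = 1 + 0 + 0 + 0 + 1 + 1 + 0 + 0 = 3 ≡ 1 (mod 2).
s = (0, 1, 0, 1)^T — this equals column 5 of H (binary 0101), so error is at position 5.
Correct: flip bit 5 of r = 100101001110010 to get c = 100111001110010.


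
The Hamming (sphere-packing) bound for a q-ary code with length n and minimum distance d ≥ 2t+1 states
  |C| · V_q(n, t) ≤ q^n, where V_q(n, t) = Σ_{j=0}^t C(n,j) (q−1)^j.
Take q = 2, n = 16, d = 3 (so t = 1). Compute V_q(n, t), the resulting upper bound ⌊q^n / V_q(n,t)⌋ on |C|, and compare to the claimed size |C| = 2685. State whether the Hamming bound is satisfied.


V_q(n, t) = 17, q^n = 65536, Hamming bound = 3855, |C| = 2685 ≤ bound (satisfied).

Step 1: Compute V_q(n, t) = Σ_{j=0}^1 C(n, j) (q−1)^j.
  j = 0: C(16,0)·(1)^0 = 1·1 = 1.
  j = 1: C(16,1)·(1)^1 = 16·1 = 16.
  V_q(n, t) = 1 + 16 = 17.
Step 2: q^n = 2^16 = 65536.
Step 3: Hamming bound ⌊q^n / V_q(n,t)⌋ = ⌊65536/17⌋ = 3855.
Step 4: Compare |C| = 2685 to 3855: satisfied.
The claimed |C| lies below the Hamming bound.


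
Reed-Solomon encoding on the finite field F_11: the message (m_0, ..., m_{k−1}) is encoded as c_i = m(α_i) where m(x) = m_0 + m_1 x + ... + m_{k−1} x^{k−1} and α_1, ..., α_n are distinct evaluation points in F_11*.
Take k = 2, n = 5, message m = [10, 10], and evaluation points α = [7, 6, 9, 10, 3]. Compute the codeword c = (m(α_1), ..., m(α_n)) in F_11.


c = [3, 4, 1, 0, 7]

Message polynomial: m(x) = 10 + 10·x (mod 11).
For each evaluation point α_i, compute m(α_i) mod 11:
  α_1 = 7: Horner steps 10 → 3, so m(7) = 3.
  α_2 = 6: Horner steps 10 → 4, so m(6) = 4.
  α_3 = 9: Horner steps 10 → 1, so m(9) = 1.
  α_4 = 10: Horner steps 10 → 0, so m(10) = 0.
  α_5 = 3: Horner steps 10 → 7, so m(3) = 7.
Codeword c = [3, 4, 1, 0, 7] ∈ F_11^5.


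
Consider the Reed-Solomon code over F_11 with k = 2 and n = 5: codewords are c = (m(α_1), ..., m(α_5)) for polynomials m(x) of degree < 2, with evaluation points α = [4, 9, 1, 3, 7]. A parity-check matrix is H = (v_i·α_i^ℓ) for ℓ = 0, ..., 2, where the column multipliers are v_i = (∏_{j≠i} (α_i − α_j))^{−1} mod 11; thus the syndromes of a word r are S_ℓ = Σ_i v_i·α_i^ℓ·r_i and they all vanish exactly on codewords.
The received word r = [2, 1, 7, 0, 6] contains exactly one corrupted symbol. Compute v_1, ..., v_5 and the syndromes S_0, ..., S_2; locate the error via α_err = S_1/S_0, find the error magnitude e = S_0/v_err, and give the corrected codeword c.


S = (2, 3, 10), error at position 5, error magnitude e = 9, c = [2, 1, 7, 0, 8].

Step 1: column multipliers v_i = (∏_{j≠i}(α_i − α_j))^{−1} mod 11.
  i = 1 (α = 4): (4−9)(4−1)(4−3)(4−7) = (−5)·3·1·(−3) = 45 ≡ 1, so v_1 = 1^{−1} = 1 (mod 11).
  i = 2 (α = 9): (9−4)(9−1)(9−3)(9−7) = 5·8·6·2 = 480 ≡ 7, so v_2 = 7^{−1} = 8 (mod 11).
  i = 3 (α = 1): (1−4)(1−9)(1−3)(1−7) = (−3)·(−8)·(−2)·(−6) = 288 ≡ 2, so v_3 = 2^{−1} = 6 (mod 11).
  i = 4 (α = 3): (3−4)(3−9)(3−1)(3−7) = (−1)·(−6)·2·(−4) = −48 ≡ 7, so v_4 = 7^{−1} = 8 (mod 11).
  i = 5 (α = 7): (7−4)(7−9)(7−1)(7−3) = 3·(−2)·6·4 = −144 ≡ 10, so v_5 = 10^{−1} = 10 (mod 11).
  v = [1, 8, 6, 8, 10].
Step 2: syndromes of r = [2, 1, 7, 0, 6] (all sums mod 11).
  S_0 = Σ v_i r_i = 1·2 + 8·1 + 6·7 + 8·0 + 10·6 = 112 ≡ 2.
  S_1 = Σ v_i α_i r_i = 1·4·2 + 8·9·1 + 6·1·7 + 8·3·0 + 10·7·6 = 542 ≡ 3.
  α_i^2 mod 11 = [5, 4, 1, 9, 5].
  S_2 = Σ v_i α_i^2 r_i = 1·5·2 + 8·4·1 + 6·1·7 + 8·9·0 + 10·5·6 = 384 ≡ 10.
  S = (2, 3, 10) ≠ 0, so r is not a codeword (an error is present).
Step 3: locate the error. For a single error e at position i, S_ℓ = v_i·e·α_i^ℓ, so α_err = S_1/S_0.
  S_0^{−1} = 2^{−1} = 6 (mod 11), so α_err = 3·6 = 18 ≡ 7 = α_5. Error position i = 5.
  Consistency check: S_2/S_1 = 10·4 = 40 ≡ 7 = α_err ✓ (single-error assumption holds).
Step 4: error magnitude e = S_0/v_5 = S_0·∏_{j≠5}(α_5 − α_j) = 2·10 = 20 ≡ 9 (mod 11).
Step 5: correct position 5: c_5 = r_5 − e = 6 − 9 ≡ 8 (mod 11). Hence c = [2, 1, 7, 0, 8].
  Check: interpolating c through the α_i gives m(x) = 5 + 2·x (degree < 2) with m(α_i) = c_i for every i, so c is indeed a codeword.
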